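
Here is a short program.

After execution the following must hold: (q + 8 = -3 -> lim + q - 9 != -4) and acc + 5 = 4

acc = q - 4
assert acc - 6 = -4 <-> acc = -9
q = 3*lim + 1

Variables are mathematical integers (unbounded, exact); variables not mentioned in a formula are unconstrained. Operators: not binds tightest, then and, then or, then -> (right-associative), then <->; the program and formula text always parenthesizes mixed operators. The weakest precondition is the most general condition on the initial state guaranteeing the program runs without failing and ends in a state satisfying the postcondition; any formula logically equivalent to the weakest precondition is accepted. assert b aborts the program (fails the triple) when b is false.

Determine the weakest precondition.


Working backward. After the program, the postcondition (q + 8 = -3 -> lim + q - 9 != -4) and acc + 5 = 4 must hold; in canonical form it is (q = -11 -> lim + q != 5) and acc = -1.
Before q := 3*lim + 1: (3*lim = -12 -> 4*lim != 4) and acc = -1
Before assert acc - 6 = -4 <-> acc = -9: (acc = 2 <-> acc = -9) and (3*lim = -12 -> 4*lim != 4) and acc = -1
Before acc := q - 4: (q = 6 <-> q = -5) and (3*lim = -12 -> 4*lim != 4) and q = 3
Answer: WP = (q = 6 <-> q = -5) and (3*lim = -12 -> 4*lim != 4) and q = 3


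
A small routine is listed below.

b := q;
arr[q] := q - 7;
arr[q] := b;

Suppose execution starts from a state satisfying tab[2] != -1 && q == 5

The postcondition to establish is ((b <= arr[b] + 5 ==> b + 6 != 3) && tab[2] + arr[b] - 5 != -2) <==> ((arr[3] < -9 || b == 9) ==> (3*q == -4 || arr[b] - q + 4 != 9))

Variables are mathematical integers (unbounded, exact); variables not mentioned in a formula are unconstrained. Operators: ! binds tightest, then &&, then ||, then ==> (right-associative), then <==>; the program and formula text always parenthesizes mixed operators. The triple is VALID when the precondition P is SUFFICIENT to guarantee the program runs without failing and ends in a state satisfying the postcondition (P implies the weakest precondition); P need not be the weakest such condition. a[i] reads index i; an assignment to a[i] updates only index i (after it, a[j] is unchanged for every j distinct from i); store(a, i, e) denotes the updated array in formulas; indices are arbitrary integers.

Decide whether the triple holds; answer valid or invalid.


Working backward. After the program, the postcondition ((b <= arr[b] + 5 ==> b + 6 != 3) && tab[2] + arr[b] - 5 != -2) <==> ((arr[3] < -9 || b == 9) ==> (3*q == -4 || arr[b] - q + 4 != 9)) must hold; in canonical form it is ((b <= arr[b] + 5 ==> b != -3) && arr[b] + tab[2] != 3) <==> ((arr[3] < -9 || b == 9) ==> (3*q == -4 || arr[b] != q + 5)).
Before arr[q] := b: ((b <= store(arr, q, b)[b] + 5 ==> b != -3) && tab[2] + store(arr, q, b)[b] != 3) <==> ((store(arr, q, b)[3] < -9 || b == 9) ==> (3*q == -4 || store(arr, q, b)[b] != q + 5))
Before arr[q] := q - 7: ((b <= store(store(arr, q, q - 7), q, b)[b] + 5 ==> b != -3) && tab[2] + store(store(arr, q, q - 7), q, b)[b] != 3) <==> ((store(store(arr, q, q - 7), q, b)[3] < -9 || b == 9) ==> (3*q == -4 || store(store(arr, q, q - 7), q, b)[b] != q + 5))
Before b := q: ((q <= store(store(arr, q, q - 7), q, q)[q] + 5 ==> q != -3) && tab[2] + store(store(arr, q, q - 7), q, q)[q] != 3) <==> ((store(store(arr, q, q - 7), q, q)[3] < -9 || q == 9) ==> (3*q == -4 || store(store(arr, q, q - 7), q, q)[q] != q + 5))
The weakest precondition is ((q <= store(store(arr, q, q - 7), q, q)[q] + 5 ==> q != -3) && tab[2] + store(store(arr, q, q - 7), q, q)[q] != 3) <==> ((store(store(arr, q, q - 7), q, q)[3] < -9 || q == 9) ==> (3*q == -4 || store(store(arr, q, q - 7), q, q)[q] != q + 5)).
Check whether tab[2] != -1 && q == 5 implies it.
Countermodel: at the initial state arr = {[2] = 0, [3] = 0, [5] = 0, elsewhere 0}, q = 5, tab = {[2] = -2, [3] = -2, [5] = -2, elsewhere -2}, the precondition holds but the weakest precondition fails.
Answer: invalid


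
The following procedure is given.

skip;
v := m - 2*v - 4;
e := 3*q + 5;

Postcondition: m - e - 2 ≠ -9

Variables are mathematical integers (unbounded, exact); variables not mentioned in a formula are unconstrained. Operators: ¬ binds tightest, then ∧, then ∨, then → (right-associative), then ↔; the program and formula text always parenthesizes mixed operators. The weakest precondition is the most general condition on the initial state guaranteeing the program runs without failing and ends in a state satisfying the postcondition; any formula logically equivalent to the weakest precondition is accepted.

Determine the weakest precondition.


Working backward. After the program, the postcondition m - e - 2 ≠ -9 must hold; in canonical form it is m ≠ e - 7.
Before e := 3*q + 5: m ≠ 3*q - 2
Before v := m - 2*v - 4: m ≠ 3*q - 2
Before skip: m ≠ 3*q - 2
Answer: WP = m ≠ 3*q - 2


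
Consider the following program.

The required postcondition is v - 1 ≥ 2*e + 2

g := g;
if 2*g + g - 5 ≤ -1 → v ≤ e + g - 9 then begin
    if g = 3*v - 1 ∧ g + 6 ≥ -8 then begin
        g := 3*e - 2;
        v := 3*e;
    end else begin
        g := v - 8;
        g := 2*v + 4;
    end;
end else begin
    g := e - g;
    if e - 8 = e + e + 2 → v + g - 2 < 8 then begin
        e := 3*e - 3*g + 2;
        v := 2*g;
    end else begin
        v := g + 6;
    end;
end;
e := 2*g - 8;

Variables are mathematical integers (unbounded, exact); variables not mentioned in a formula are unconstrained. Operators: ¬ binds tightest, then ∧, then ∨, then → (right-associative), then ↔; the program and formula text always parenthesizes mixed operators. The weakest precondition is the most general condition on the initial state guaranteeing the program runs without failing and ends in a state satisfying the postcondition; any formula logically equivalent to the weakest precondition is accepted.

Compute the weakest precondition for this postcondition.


Working backward. After the program, the postcondition v - 1 ≥ 2*e + 2 must hold; in canonical form it is v ≥ 2*e + 3.
Before e := 2*g - 8: v ≥ 4*g - 13
Then branch requires ((g = 3*v - 1 ∧ g ≥ -14) → 9*e ≤ 21) ∧ ((¬(g = 3*v - 1 ∧ g ≥ -14)) → 7*v ≤ -3); else branch requires ((e = -10 → e + v < g + 10) → 2*g ≥ 2*e - 13) ∧ ((¬(e = -10 → e + v < g + 10)) → 3*g ≥ 3*e - 19).
Before the if: ((3*g ≤ 4 → v ≤ e + g - 9) → (((g = 3*v - 1 ∧ g ≥ -14) → 9*e ≤ 21) ∧ ((¬(g = 3*v - 1 ∧ g ≥ -14)) → 7*v ≤ -3))) ∧ ((¬(3*g ≤ 4 → v ≤ e + g - 9)) → (((e = -10 → e + v < g + 10) → 2*g ≥ 2*e - 13) ∧ ((¬(e = -10 → e + v < g + 10)) → 3*g ≥ 3*e - 19)))
Before g := g: ((3*g ≤ 4 → v ≤ e + g - 9) → (((g = 3*v - 1 ∧ g ≥ -14) → 9*e ≤ 21) ∧ ((¬(g = 3*v - 1 ∧ g ≥ -14)) → 7*v ≤ -3))) ∧ ((¬(3*g ≤ 4 → v ≤ e + g - 9)) → (((e = -10 → e + v < g + 10) → 2*g ≥ 2*e - 13) ∧ ((¬(e = -10 → e + v < g + 10)) → 3*g ≥ 3*e - 19)))
Answer: WP = ((3*g ≤ 4 → v ≤ e + g - 9) → (((g = 3*v - 1 ∧ g ≥ -14) → 9*e ≤ 21) ∧ ((¬(g = 3*v - 1 ∧ g ≥ -14)) → 7*v ≤ -3))) ∧ ((¬(3*g ≤ 4 → v ≤ e + g - 9)) → (((e = -10 → e + v < g + 10) → 2*g ≥ 2*e - 13) ∧ ((¬(e = -10 → e + v < g + 10)) → 3*g ≥ 3*e - 19)))


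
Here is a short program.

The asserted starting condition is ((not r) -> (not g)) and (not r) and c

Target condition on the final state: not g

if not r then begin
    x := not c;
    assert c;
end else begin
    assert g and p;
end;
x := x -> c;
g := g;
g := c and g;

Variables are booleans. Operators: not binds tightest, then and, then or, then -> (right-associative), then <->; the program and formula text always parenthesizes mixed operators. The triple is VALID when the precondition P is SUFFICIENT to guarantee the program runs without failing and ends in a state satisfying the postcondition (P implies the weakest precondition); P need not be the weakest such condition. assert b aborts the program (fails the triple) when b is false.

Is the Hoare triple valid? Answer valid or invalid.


Working backward. After the program, not g must hold.
Before g := c and g: not (c and g)
Before g := g: not (c and g)
Before x := x -> c: not (c and g)
Then branch requires c and (not (c and g)); else branch requires g and p and (not (c and g)).
Before the if: ((not r) -> (c and (not (c and g)))) and (r -> (g and p and (not (c and g))))
The weakest precondition is ((not r) -> (c and (not (c and g)))) and (r -> (g and p and (not (c and g)))).
Check whether ((not r) -> (not g)) and (not r) and c implies it.
Every state satisfying the precondition satisfies the weakest precondition: the implication holds.
Answer: valid


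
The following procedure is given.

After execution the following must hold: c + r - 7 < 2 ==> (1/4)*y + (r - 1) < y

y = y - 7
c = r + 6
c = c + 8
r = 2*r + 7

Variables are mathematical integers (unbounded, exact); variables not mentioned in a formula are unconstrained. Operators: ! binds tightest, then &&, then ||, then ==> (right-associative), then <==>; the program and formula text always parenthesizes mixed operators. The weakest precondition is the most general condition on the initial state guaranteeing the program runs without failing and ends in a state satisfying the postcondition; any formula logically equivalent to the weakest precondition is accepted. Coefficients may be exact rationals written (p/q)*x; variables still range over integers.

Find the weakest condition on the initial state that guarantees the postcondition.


Working backward. After the program, the postcondition c + r - 7 < 2 ==> (1/4)*y + (r - 1) < y must hold; in canonical form it is c + r < 9 ==> r < (3/4)*y + 1.
Before r := 2*r + 7: c + 2*r < 2 ==> 2*r < (3/4)*y - 6
Before c := c + 8: c + 2*r < -6 ==> 2*r < (3/4)*y - 6
Before c := r + 6: 3*r < -12 ==> 2*r < (3/4)*y - 6
Before y := y - 7: 3*r < -12 ==> 2*r < (3/4)*y - 45/4
Answer: WP = 3*r < -12 ==> 2*r < (3/4)*y - 45/4


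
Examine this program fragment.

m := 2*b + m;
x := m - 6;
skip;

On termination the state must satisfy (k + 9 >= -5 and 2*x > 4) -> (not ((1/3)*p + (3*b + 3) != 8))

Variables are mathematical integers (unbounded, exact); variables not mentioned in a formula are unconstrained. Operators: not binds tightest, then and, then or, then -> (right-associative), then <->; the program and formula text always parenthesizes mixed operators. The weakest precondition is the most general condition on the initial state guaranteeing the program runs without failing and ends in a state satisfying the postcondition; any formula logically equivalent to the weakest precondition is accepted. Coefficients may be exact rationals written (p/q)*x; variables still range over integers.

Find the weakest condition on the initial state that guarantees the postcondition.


Working backward. After the program, the postcondition (k + 9 >= -5 and 2*x > 4) -> (not ((1/3)*p + (3*b + 3) != 8)) must hold; in canonical form it is (k >= -14 and 2*x > 4) -> (not (3*b + (1/3)*p != 5)).
Before skip: (k >= -14 and 2*x > 4) -> (not (3*b + (1/3)*p != 5))
Before x := m - 6: (k >= -14 and 2*m > 16) -> (not (3*b + (1/3)*p != 5))
Before m := 2*b + m: (k >= -14 and 4*b + 2*m > 16) -> (not (3*b + (1/3)*p != 5))
Answer: WP = (k >= -14 and 4*b + 2*m > 16) -> (not (3*b + (1/3)*p != 5))


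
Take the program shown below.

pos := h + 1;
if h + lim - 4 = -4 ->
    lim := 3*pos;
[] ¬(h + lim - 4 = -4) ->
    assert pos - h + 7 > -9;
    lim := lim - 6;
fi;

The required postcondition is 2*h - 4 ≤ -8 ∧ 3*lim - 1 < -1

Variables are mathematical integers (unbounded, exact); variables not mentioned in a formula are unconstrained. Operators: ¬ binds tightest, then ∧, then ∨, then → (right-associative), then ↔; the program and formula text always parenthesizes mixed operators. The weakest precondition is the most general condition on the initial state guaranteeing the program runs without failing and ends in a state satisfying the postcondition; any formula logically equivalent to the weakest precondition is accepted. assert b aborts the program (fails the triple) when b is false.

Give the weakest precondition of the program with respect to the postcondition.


Working backward. After the program, the postcondition 2*h - 4 ≤ -8 ∧ 3*lim - 1 < -1 must hold; in canonical form it is 2*h ≤ -4 ∧ 3*lim < 0.
Then branch requires 2*h ≤ -4 ∧ 9*pos < 0; else branch requires pos > h - 16 ∧ 2*h ≤ -4 ∧ 3*lim < 18.
Before the if: (h + lim = 0 → (2*h ≤ -4 ∧ 9*pos < 0)) ∧ ((¬(h + lim = 0)) → (pos > h - 16 ∧ 2*h ≤ -4 ∧ 3*lim < 18))
Before pos := h + 1: (h + lim = 0 → (2*h ≤ -4 ∧ 9*h < -9)) ∧ ((¬(h + lim = 0)) → (2*h ≤ -4 ∧ 3*lim < 18))
Answer: WP = (h + lim = 0 → (2*h ≤ -4 ∧ 9*h < -9)) ∧ ((¬(h + lim = 0)) → (2*h ≤ -4 ∧ 3*lim < 18))


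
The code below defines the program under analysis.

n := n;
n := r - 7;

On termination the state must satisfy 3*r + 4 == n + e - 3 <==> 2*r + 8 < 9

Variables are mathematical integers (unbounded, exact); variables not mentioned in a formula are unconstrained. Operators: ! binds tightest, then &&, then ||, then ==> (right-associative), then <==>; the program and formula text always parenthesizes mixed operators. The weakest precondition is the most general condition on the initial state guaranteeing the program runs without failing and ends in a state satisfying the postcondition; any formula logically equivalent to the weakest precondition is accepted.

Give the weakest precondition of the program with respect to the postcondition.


Working backward. After the program, the postcondition 3*r + 4 == n + e - 3 <==> 2*r + 8 < 9 must hold; in canonical form it is 3*r == e + n - 7 <==> 2*r < 1.
Before n := r - 7: 2*r == e - 14 <==> 2*r < 1
Before n := n: 2*r == e - 14 <==> 2*r < 1
Answer: WP = 2*r == e - 14 <==> 2*r < 1


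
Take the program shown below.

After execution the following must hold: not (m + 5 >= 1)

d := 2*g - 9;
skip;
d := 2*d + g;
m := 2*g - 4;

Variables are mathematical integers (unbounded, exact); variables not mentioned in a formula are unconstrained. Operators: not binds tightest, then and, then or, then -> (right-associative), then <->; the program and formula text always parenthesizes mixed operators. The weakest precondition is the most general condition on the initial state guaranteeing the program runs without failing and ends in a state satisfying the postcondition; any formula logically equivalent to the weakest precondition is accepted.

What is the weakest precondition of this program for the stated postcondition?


Working backward. After the program, the postcondition not (m + 5 >= 1) must hold; in canonical form it is not (m >= -4).
Before m := 2*g - 4: not (2*g >= 0)
Before d := 2*d + g: not (2*g >= 0)
Before skip: not (2*g >= 0)
Before d := 2*g - 9: not (2*g >= 0)
Answer: WP = not (2*g >= 0)


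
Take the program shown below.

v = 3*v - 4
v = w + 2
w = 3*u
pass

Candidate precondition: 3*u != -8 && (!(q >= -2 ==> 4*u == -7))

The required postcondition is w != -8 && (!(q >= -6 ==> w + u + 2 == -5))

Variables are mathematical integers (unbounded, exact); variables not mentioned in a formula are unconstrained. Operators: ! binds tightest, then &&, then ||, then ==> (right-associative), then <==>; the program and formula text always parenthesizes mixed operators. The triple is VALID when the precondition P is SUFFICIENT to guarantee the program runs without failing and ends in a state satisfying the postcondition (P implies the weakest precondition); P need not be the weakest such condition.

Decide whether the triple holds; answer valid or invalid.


Working backward. After the program, the postcondition w != -8 && (!(q >= -6 ==> w + u + 2 == -5)) must hold; in canonical form it is w != -8 && (!(q >= -6 ==> u + w == -7)).
Before skip: w != -8 && (!(q >= -6 ==> u + w == -7))
Before w := 3*u: 3*u != -8 && (!(q >= -6 ==> 4*u == -7))
Before v := w + 2: 3*u != -8 && (!(q >= -6 ==> 4*u == -7))
Before v := 3*v - 4: 3*u != -8 && (!(q >= -6 ==> 4*u == -7))
The weakest precondition is 3*u != -8 && (!(q >= -6 ==> 4*u == -7)).
Check whether 3*u != -8 && (!(q >= -2 ==> 4*u == -7)) implies it.
Every state satisfying the precondition satisfies the weakest precondition: the implication holds.
Answer: valid


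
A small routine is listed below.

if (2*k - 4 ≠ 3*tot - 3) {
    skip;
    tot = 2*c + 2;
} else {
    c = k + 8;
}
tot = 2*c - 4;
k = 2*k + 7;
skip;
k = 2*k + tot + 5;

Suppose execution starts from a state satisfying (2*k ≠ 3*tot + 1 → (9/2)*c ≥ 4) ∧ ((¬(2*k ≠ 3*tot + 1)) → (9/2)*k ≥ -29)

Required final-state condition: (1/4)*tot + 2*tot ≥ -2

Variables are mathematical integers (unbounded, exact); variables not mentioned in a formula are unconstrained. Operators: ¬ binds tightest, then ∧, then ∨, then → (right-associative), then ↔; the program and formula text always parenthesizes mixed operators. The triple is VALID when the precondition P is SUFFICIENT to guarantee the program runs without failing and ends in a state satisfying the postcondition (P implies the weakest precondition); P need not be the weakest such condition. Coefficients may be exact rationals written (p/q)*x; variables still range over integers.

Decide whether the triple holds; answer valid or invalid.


Working backward. After the program, the postcondition (1/4)*tot + 2*tot ≥ -2 must hold; in canonical form it is (9/4)*tot ≥ -2.
Before k := 2*k + tot + 5: (9/4)*tot ≥ -2
Before skip: (9/4)*tot ≥ -2
Before k := 2*k + 7: (9/4)*tot ≥ -2
Before tot := 2*c - 4: (9/2)*c ≥ 7
Then branch requires (9/2)*c ≥ 7; else branch requires (9/2)*k ≥ -29.
Before the if: (2*k ≠ 3*tot + 1 → (9/2)*c ≥ 7) ∧ ((¬(2*k ≠ 3*tot + 1)) → (9/2)*k ≥ -29)
The weakest precondition is (2*k ≠ 3*tot + 1 → (9/2)*c ≥ 7) ∧ ((¬(2*k ≠ 3*tot + 1)) → (9/2)*k ≥ -29).
Check whether (2*k ≠ 3*tot + 1 → (9/2)*c ≥ 4) ∧ ((¬(2*k ≠ 3*tot + 1)) → (9/2)*k ≥ -29) implies it.
Countermodel: at the initial state c = 1, k = 0, tot = 0, the precondition holds but the weakest precondition fails.
Answer: invalid


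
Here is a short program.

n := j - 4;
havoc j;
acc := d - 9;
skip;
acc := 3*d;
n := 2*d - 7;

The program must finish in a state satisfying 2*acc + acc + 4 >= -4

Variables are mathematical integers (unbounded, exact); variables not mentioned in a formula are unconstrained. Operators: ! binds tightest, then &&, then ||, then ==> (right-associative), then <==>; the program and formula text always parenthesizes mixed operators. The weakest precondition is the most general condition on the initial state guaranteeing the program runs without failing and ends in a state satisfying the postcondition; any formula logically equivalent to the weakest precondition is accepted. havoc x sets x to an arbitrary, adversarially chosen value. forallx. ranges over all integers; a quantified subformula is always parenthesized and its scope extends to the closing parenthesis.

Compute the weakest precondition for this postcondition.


Working backward. After the program, the postcondition 2*acc + acc + 4 >= -4 must hold; in canonical form it is 3*acc >= -8.
Before n := 2*d - 7: 3*acc >= -8
Before acc := 3*d: 9*d >= -8
Before skip: 9*d >= -8
Before acc := d - 9: 9*d >= -8
Before havoc j: 9*d >= -8
Before n := j - 4: 9*d >= -8
Answer: WP = 9*d >= -8


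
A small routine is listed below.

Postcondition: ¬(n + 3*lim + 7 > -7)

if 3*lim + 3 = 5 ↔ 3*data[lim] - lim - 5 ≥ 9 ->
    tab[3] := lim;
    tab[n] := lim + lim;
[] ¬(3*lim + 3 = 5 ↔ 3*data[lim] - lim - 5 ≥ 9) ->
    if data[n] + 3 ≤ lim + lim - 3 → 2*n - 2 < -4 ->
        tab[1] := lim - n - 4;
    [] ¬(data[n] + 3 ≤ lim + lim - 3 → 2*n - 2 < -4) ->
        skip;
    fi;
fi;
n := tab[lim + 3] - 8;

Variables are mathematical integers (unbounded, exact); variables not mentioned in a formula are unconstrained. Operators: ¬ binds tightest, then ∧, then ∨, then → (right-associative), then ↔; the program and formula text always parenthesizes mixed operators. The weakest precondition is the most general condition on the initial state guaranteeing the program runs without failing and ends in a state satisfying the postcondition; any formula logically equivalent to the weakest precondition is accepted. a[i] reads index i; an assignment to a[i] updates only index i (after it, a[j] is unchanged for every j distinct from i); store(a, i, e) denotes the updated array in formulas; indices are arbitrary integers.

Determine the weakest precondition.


Working backward. After the program, the postcondition ¬(n + 3*lim + 7 > -7) must hold; in canonical form it is ¬(3*lim + n > -14).
Before n := tab[lim + 3] - 8: ¬(tab[lim + 3] + 3*lim > -6)
Then branch requires ¬(store(store(tab, 3, lim), n, 2*lim)[lim + 3] + 3*lim > -6); else branch requires ((data[n] ≤ 2*lim - 6 → 2*n < -2) → (¬(store(tab, 1, lim - n - 4)[lim + 3] + 3*lim > -6))) ∧ ((¬(data[n] ≤ 2*lim - 6 → 2*n < -2)) → (¬(tab[lim + 3] + 3*lim > -6))).
Before the if: ((3*lim = 2 ↔ 3*data[lim] ≥ lim + 14) → (¬(store(store(tab, 3, lim), n, 2*lim)[lim + 3] + 3*lim > -6))) ∧ ((¬(3*lim = 2 ↔ 3*data[lim] ≥ lim + 14)) → (((data[n] ≤ 2*lim - 6 → 2*n < -2) → (¬(store(tab, 1, lim - n - 4)[lim + 3] + 3*lim > -6))) ∧ ((¬(data[n] ≤ 2*lim - 6 → 2*n < -2)) → (¬(tab[lim + 3] + 3*lim > -6)))))
Answer: WP = ((3*lim = 2 ↔ 3*data[lim] ≥ lim + 14) → (¬(store(store(tab, 3, lim), n, 2*lim)[lim + 3] + 3*lim > -6))) ∧ ((¬(3*lim = 2 ↔ 3*data[lim] ≥ lim + 14)) → (((data[n] ≤ 2*lim - 6 → 2*n < -2) → (¬(store(tab, 1, lim - n - 4)[lim + 3] + 3*lim > -6))) ∧ ((¬(data[n] ≤ 2*lim - 6 → 2*n < -2)) → (¬(tab[lim + 3] + 3*lim > -6)))))


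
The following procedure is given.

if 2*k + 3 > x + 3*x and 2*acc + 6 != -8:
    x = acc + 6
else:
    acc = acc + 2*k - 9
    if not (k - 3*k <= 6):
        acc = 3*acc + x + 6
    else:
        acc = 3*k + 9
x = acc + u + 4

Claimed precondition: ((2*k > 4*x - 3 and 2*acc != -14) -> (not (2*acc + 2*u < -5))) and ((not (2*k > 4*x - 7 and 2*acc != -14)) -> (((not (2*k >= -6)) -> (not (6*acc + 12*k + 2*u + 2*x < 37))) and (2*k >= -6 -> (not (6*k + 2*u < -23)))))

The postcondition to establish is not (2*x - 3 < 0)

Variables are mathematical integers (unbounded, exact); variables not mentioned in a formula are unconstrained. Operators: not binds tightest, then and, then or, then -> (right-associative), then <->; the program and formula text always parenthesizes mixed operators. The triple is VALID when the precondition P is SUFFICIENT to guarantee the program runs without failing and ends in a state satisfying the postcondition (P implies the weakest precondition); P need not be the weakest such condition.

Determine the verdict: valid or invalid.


Working backward. After the program, the postcondition not (2*x - 3 < 0) must hold; in canonical form it is not (2*x < 3).
Before x := acc + u + 4: not (2*acc + 2*u < -5)
Then branch requires not (2*acc + 2*u < -5); else branch requires ((not (2*k >= -6)) -> (not (6*acc + 12*k + 2*u + 2*x < 37))) and (2*k >= -6 -> (not (6*k + 2*u < -23))).
Before the if: ((2*k > 4*x - 3 and 2*acc != -14) -> (not (2*acc + 2*u < -5))) and ((not (2*k > 4*x - 3 and 2*acc != -14)) -> (((not (2*k >= -6)) -> (not (6*acc + 12*k + 2*u + 2*x < 37))) and (2*k >= -6 -> (not (6*k + 2*u < -23)))))
The weakest precondition is ((2*k > 4*x - 3 and 2*acc != -14) -> (not (2*acc + 2*u < -5))) and ((not (2*k > 4*x - 3 and 2*acc != -14)) -> (((not (2*k >= -6)) -> (not (6*acc + 12*k + 2*u + 2*x < 37))) and (2*k >= -6 -> (not (6*k + 2*u < -23))))).
Check whether ((2*k > 4*x - 3 and 2*acc != -14) -> (not (2*acc + 2*u < -5))) and ((not (2*k > 4*x - 7 and 2*acc != -14)) -> (((not (2*k >= -6)) -> (not (6*acc + 12*k + 2*u + 2*x < 37))) and (2*k >= -6 -> (not (6*k + 2*u < -23))))) implies it.
Countermodel: at the initial state acc = -8, k = -4, u = 0, x = -1, the precondition holds but the weakest precondition fails.
Answer: invalid


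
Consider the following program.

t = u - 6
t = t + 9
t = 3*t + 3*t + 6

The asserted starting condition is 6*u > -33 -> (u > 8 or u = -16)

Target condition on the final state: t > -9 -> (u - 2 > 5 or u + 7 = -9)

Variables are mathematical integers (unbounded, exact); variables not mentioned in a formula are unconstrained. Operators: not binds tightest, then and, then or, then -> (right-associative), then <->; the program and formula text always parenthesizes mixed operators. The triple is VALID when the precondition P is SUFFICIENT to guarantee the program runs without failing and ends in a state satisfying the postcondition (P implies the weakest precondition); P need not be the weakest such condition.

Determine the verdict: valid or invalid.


Working backward. After the program, the postcondition t > -9 -> (u - 2 > 5 or u + 7 = -9) must hold; in canonical form it is t > -9 -> (u > 7 or u = -16).
Before t := 3*t + 3*t + 6: 6*t > -15 -> (u > 7 or u = -16)
Before t := t + 9: 6*t > -69 -> (u > 7 or u = -16)
Before t := u - 6: 6*u > -33 -> (u > 7 or u = -16)
The weakest precondition is 6*u > -33 -> (u > 7 or u = -16).
Check whether 6*u > -33 -> (u > 8 or u = -16) implies it.
Every state satisfying the precondition satisfies the weakest precondition: the implication holds.
Answer: valid


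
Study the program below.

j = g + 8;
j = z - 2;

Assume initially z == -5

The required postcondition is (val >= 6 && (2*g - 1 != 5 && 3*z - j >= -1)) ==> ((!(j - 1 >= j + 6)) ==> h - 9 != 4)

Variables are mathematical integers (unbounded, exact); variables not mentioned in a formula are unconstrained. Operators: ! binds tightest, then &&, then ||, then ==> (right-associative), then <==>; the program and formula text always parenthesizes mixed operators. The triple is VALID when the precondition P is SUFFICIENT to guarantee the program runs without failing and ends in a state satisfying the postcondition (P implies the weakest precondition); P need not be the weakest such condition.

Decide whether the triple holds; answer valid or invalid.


Working backward. After the program, the postcondition (val >= 6 && (2*g - 1 != 5 && 3*z - j >= -1)) ==> ((!(j - 1 >= j + 6)) ==> h - 9 != 4) must hold; in canonical form it is (val >= 6 && 2*g != 6 && 3*z >= j - 1) ==> h != 13.
Before j := z - 2: (val >= 6 && 2*g != 6 && 2*z >= -3) ==> h != 13
Before j := g + 8: (val >= 6 && 2*g != 6 && 2*z >= -3) ==> h != 13
The weakest precondition is (val >= 6 && 2*g != 6 && 2*z >= -3) ==> h != 13.
Check whether z == -5 implies it.
Every state satisfying the precondition satisfies the weakest precondition: the implication holds.
Answer: valid


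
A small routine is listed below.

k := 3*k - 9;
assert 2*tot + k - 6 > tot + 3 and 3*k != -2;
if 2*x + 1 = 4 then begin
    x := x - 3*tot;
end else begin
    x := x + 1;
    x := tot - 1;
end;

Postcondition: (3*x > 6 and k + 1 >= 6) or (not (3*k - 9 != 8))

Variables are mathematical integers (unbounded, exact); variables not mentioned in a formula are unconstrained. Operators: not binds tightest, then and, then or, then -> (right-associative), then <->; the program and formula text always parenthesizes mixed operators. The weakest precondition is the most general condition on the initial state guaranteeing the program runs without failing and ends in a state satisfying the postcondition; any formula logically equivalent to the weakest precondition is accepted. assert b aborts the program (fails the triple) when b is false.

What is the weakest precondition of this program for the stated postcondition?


Working backward. After the program, the postcondition (3*x > 6 and k + 1 >= 6) or (not (3*k - 9 != 8)) must hold; in canonical form it is (3*x > 6 and k >= 5) or (not (3*k != 17)).
Then branch requires (3*x > 9*tot + 6 and k >= 5) or (not (3*k != 17)); else branch requires (3*tot > 9 and k >= 5) or (not (3*k != 17)).
Before the if: (2*x = 3 -> ((3*x > 9*tot + 6 and k >= 5) or (not (3*k != 17)))) and ((not (2*x = 3)) -> ((3*tot > 9 and k >= 5) or (not (3*k != 17))))
Before assert 2*tot + k - 6 > tot + 3 and 3*k != -2: k + tot > 9 and 3*k != -2 and (2*x = 3 -> ((3*x > 9*tot + 6 and k >= 5) or (not (3*k != 17)))) and ((not (2*x = 3)) -> ((3*tot > 9 and k >= 5) or (not (3*k != 17))))
Before k := 3*k - 9: 3*k + tot > 18 and 9*k != 25 and (2*x = 3 -> ((3*x > 9*tot + 6 and 3*k >= 14) or (not (9*k != 44)))) and ((not (2*x = 3)) -> ((3*tot > 9 and 3*k >= 14) or (not (9*k != 44))))
Answer: WP = 3*k + tot > 18 and 9*k != 25 and (2*x = 3 -> ((3*x > 9*tot + 6 and 3*k >= 14) or (not (9*k != 44)))) and ((not (2*x = 3)) -> ((3*tot > 9 and 3*k >= 14) or (not (9*k != 44))))


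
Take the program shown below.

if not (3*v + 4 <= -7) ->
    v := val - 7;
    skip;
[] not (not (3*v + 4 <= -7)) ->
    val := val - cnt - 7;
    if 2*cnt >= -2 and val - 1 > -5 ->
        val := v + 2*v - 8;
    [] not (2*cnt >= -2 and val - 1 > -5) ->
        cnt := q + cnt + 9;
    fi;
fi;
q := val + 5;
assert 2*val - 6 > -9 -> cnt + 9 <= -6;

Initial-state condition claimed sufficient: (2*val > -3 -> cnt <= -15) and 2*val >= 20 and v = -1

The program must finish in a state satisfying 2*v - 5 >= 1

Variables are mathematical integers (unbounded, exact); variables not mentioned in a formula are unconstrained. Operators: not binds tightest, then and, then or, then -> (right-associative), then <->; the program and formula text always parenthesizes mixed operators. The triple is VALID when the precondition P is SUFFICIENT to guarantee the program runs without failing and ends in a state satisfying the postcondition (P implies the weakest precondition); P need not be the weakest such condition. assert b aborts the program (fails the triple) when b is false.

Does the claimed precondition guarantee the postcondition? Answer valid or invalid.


Working backward. After the program, the postcondition 2*v - 5 >= 1 must hold; in canonical form it is 2*v >= 6.
Before assert 2*val - 6 > -9 -> cnt + 9 <= -6: (2*val > -3 -> cnt <= -15) and 2*v >= 6
Before q := val + 5: (2*val > -3 -> cnt <= -15) and 2*v >= 6
Then branch requires (2*val > -3 -> cnt <= -15) and 2*val >= 20; else branch requires ((2*cnt >= -2 and val > cnt + 3) -> ((6*v > 13 -> cnt <= -15) and 2*v >= 6)) and ((not (2*cnt >= -2 and val > cnt + 3)) -> ((2*val > 2*cnt + 11 -> cnt + q <= -24) and 2*v >= 6)).
Before the if: ((not (3*v <= -11)) -> ((2*val > -3 -> cnt <= -15) and 2*val >= 20)) and (3*v <= -11 -> (((2*cnt >= -2 and val > cnt + 3) -> ((6*v > 13 -> cnt <= -15) and 2*v >= 6)) and ((not (2*cnt >= -2 and val > cnt + 3)) -> ((2*val > 2*cnt + 11 -> cnt + q <= -24) and 2*v >= 6))))
The weakest precondition is ((not (3*v <= -11)) -> ((2*val > -3 -> cnt <= -15) and 2*val >= 20)) and (3*v <= -11 -> (((2*cnt >= -2 and val > cnt + 3) -> ((6*v > 13 -> cnt <= -15) and 2*v >= 6)) and ((not (2*cnt >= -2 and val > cnt + 3)) -> ((2*val > 2*cnt + 11 -> cnt + q <= -24) and 2*v >= 6)))).
Check whether (2*val > -3 -> cnt <= -15) and 2*val >= 20 and v = -1 implies it.
Every state satisfying the precondition satisfies the weakest precondition: the implication holds.
Answer: valid


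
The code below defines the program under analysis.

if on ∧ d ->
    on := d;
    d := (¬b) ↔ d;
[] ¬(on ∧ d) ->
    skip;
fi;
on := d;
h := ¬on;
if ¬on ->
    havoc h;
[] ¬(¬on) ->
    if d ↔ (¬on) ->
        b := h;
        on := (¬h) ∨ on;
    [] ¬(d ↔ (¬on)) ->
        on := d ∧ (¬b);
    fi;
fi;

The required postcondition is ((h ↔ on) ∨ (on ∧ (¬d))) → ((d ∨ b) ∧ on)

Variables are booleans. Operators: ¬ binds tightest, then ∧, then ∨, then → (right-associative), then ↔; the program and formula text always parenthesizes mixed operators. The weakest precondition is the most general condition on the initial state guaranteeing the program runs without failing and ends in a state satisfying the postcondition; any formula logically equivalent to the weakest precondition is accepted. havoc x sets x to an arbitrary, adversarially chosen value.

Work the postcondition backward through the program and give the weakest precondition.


Working backward. After the program, ((h ↔ on) ∨ (on ∧ (¬d))) → ((d ∨ b) ∧ on) must hold.
Then branch requires ((on ∨ (on ∧ (¬d))) → ((d ∨ b) ∧ on)) ∧ (((¬on) ∨ (on ∧ (¬d))) → ((d ∨ b) ∧ on)); else branch requires ((d ↔ (¬on)) → (((h ↔ ((¬h) ∨ on)) ∨ (((¬h) ∨ on) ∧ (¬d))) → ((d ∨ h) ∧ ((¬h) ∨ on)))) ∧ ((¬(d ↔ (¬on))) → ((h ↔ (d ∧ (¬b))) → ((d ∨ b) ∧ d ∧ (¬b)))).
Before the if: ((¬on) → (((on ∨ (on ∧ (¬d))) → ((d ∨ b) ∧ on)) ∧ (((¬on) ∨ (on ∧ (¬d))) → ((d ∨ b) ∧ on)))) ∧ (on → (((d ↔ (¬on)) → (((h ↔ ((¬h) ∨ on)) ∨ (((¬h) ∨ on) ∧ (¬d))) → ((d ∨ h) ∧ ((¬h) ∨ on)))) ∧ ((¬(d ↔ (¬on))) → ((h ↔ (d ∧ (¬b))) → ((d ∨ b) ∧ d ∧ (¬b))))))
Before h := ¬on: ((¬on) → (((on ∨ (on ∧ (¬d))) → ((d ∨ b) ∧ on)) ∧ (((¬on) ∨ (on ∧ (¬d))) → ((d ∨ b) ∧ on)))) ∧ (on → (((d ↔ (¬on)) → ((((¬on) ↔ on) ∨ (on ∧ (¬d))) → ((d ∨ (¬on)) ∧ on))) ∧ ((¬(d ↔ (¬on))) → (((¬on) ↔ (d ∧ (¬b))) → ((d ∨ b) ∧ d ∧ (¬b))))))
Before on := d: ((¬d) → ((d → ((d ∨ b) ∧ d)) ∧ ((¬d) → ((d ∨ b) ∧ d)))) ∧ (d → (((d ↔ (¬d)) → (((¬d) ↔ d) → d)) ∧ ((¬(d ↔ (¬d))) → (((¬d) ↔ (d ∧ (¬b))) → ((d ∨ b) ∧ d ∧ (¬b))))))
Then branch requires ((¬((¬b) ↔ d)) → ((((¬b) ↔ d) → ((((¬b) ↔ d) ∨ b) ∧ ((¬b) ↔ d))) ∧ ((¬((¬b) ↔ d)) → ((((¬b) ↔ d) ∨ b) ∧ ((¬b) ↔ d))))) ∧ (((¬b) ↔ d) → (((((¬b) ↔ d) ↔ (¬((¬b) ↔ d))) → (((¬((¬b) ↔ d)) ↔ ((¬b) ↔ d)) → ((¬b) ↔ d))) ∧ ((¬(((¬b) ↔ d) ↔ (¬((¬b) ↔ d)))) → (((¬((¬b) ↔ d)) ↔ (((¬b) ↔ d) ∧ (¬b))) → ((((¬b) ↔ d) ∨ b) ∧ ((¬b) ↔ d) ∧ (¬b)))))); else branch requires ((¬d) → ((d → ((d ∨ b) ∧ d)) ∧ ((¬d) → ((d ∨ b) ∧ d)))) ∧ (d → (((d ↔ (¬d)) → (((¬d) ↔ d) → d)) ∧ ((¬(d ↔ (¬d))) → (((¬d) ↔ (d ∧ (¬b))) → ((d ∨ b) ∧ d ∧ (¬b)))))).
Before the if: ((on ∧ d) → (((¬((¬b) ↔ d)) → ((((¬b) ↔ d) → ((((¬b) ↔ d) ∨ b) ∧ ((¬b) ↔ d))) ∧ ((¬((¬b) ↔ d)) → ((((¬b) ↔ d) ∨ b) ∧ ((¬b) ↔ d))))) ∧ (((¬b) ↔ d) → (((((¬b) ↔ d) ↔ (¬((¬b) ↔ d))) → (((¬((¬b) ↔ d)) ↔ ((¬b) ↔ d)) → ((¬b) ↔ d))) ∧ ((¬(((¬b) ↔ d) ↔ (¬((¬b) ↔ d)))) → (((¬((¬b) ↔ d)) ↔ (((¬b) ↔ d) ∧ (¬b))) → ((((¬b) ↔ d) ∨ b) ∧ ((¬b) ↔ d) ∧ (¬b)))))))) ∧ ((¬(on ∧ d)) → (((¬d) → ((d → ((d ∨ b) ∧ d)) ∧ ((¬d) → ((d ∨ b) ∧ d)))) ∧ (d → (((d ↔ (¬d)) → (((¬d) ↔ d) → d)) ∧ ((¬(d ↔ (¬d))) → (((¬d) ↔ (d ∧ (¬b))) → ((d ∨ b) ∧ d ∧ (¬b))))))))
Answer: WP = ((on ∧ d) → (((¬((¬b) ↔ d)) → ((((¬b) ↔ d) → ((((¬b) ↔ d) ∨ b) ∧ ((¬b) ↔ d))) ∧ ((¬((¬b) ↔ d)) → ((((¬b) ↔ d) ∨ b) ∧ ((¬b) ↔ d))))) ∧ (((¬b) ↔ d) → (((((¬b) ↔ d) ↔ (¬((¬b) ↔ d))) → (((¬((¬b) ↔ d)) ↔ ((¬b) ↔ d)) → ((¬b) ↔ d))) ∧ ((¬(((¬b) ↔ d) ↔ (¬((¬b) ↔ d)))) → (((¬((¬b) ↔ d)) ↔ (((¬b) ↔ d) ∧ (¬b))) → ((((¬b) ↔ d) ∨ b) ∧ ((¬b) ↔ d) ∧ (¬b)))))))) ∧ ((¬(on ∧ d)) → (((¬d) → ((d → ((d ∨ b) ∧ d)) ∧ ((¬d) → ((d ∨ b) ∧ d)))) ∧ (d → (((d ↔ (¬d)) → (((¬d) ↔ d) → d)) ∧ ((¬(d ↔ (¬d))) → (((¬d) ↔ (d ∧ (¬b))) → ((d ∨ b) ∧ d ∧ (¬b))))))))


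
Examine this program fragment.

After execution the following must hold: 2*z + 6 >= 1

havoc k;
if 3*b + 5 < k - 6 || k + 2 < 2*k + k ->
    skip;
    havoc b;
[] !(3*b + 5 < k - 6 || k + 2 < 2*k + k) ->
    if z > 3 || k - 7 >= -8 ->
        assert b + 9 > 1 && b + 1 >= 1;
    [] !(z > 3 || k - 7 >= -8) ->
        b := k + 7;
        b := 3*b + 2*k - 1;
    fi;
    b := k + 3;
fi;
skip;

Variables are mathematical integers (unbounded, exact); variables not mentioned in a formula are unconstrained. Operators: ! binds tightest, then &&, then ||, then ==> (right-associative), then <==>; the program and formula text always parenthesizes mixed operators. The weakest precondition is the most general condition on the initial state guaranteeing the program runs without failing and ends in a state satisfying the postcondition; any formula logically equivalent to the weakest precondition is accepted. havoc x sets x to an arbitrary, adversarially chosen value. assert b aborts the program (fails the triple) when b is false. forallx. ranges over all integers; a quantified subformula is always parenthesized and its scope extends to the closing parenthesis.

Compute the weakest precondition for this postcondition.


Working backward. After the program, the postcondition 2*z + 6 >= 1 must hold; in canonical form it is 2*z >= -5.
Before skip: 2*z >= -5
Then branch requires 2*z >= -5; else branch requires ((z > 3 || k >= -1) ==> (b > -8 && b >= 0 && 2*z >= -5)) && ((!(z > 3 || k >= -1)) ==> 2*z >= -5).
Before the if: ((3*b < k - 11 || 2*k > 2) ==> 2*z >= -5) && ((!(3*b < k - 11 || 2*k > 2)) ==> (((z > 3 || k >= -1) ==> (b > -8 && b >= 0 && 2*z >= -5)) && ((!(z > 3 || k >= -1)) ==> 2*z >= -5)))
Before havoc k: forall k_1. (((3*b < k_1 - 11 || 2*k_1 > 2) ==> 2*z >= -5) && ((!(3*b < k_1 - 11 || 2*k_1 > 2)) ==> (((z > 3 || k_1 >= -1) ==> (b > -8 && b >= 0 && 2*z >= -5)) && ((!(z > 3 || k_1 >= -1)) ==> 2*z >= -5))))
Answer: WP = forall k_1. (((3*b < k_1 - 11 || 2*k_1 > 2) ==> 2*z >= -5) && ((!(3*b < k_1 - 11 || 2*k_1 > 2)) ==> (((z > 3 || k_1 >= -1) ==> (b > -8 && b >= 0 && 2*z >= -5)) && ((!(z > 3 || k_1 >= -1)) ==> 2*z >= -5))))


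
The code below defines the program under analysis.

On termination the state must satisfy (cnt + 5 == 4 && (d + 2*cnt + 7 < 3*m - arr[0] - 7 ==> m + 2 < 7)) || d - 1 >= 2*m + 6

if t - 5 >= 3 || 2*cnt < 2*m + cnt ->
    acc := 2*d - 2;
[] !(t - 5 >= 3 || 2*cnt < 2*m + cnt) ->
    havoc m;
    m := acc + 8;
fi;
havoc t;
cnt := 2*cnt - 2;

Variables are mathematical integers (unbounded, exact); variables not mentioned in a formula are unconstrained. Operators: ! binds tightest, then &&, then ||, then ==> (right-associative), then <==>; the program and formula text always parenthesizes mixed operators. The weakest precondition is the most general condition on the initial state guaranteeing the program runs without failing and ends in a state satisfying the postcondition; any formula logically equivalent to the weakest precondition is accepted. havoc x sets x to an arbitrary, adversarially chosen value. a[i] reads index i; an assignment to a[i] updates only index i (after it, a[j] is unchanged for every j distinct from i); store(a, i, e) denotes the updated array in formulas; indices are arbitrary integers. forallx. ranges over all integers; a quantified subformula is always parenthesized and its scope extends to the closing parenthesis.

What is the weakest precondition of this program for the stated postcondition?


Working backward. After the program, the postcondition (cnt + 5 == 4 && (d + 2*cnt + 7 < 3*m - arr[0] - 7 ==> m + 2 < 7)) || d - 1 >= 2*m + 6 must hold; in canonical form it is (cnt == -1 && (arr[0] + 2*cnt + d < 3*m - 14 ==> m < 5)) || d >= 2*m + 7.
Before cnt := 2*cnt - 2: (2*cnt == 1 && (arr[0] + 4*cnt + d < 3*m - 10 ==> m < 5)) || d >= 2*m + 7
Before havoc t: (2*cnt == 1 && (arr[0] + 4*cnt + d < 3*m - 10 ==> m < 5)) || d >= 2*m + 7
Then branch requires (2*cnt == 1 && (arr[0] + 4*cnt + d < 3*m - 10 ==> m < 5)) || d >= 2*m + 7; else branch requires (2*cnt == 1 && (arr[0] + 4*cnt + d < 3*acc + 14 ==> acc < -3)) || d >= 2*acc + 23.
Before the if: ((t >= 8 || cnt < 2*m) ==> ((2*cnt == 1 && (arr[0] + 4*cnt + d < 3*m - 10 ==> m < 5)) || d >= 2*m + 7)) && ((!(t >= 8 || cnt < 2*m)) ==> ((2*cnt == 1 && (arr[0] + 4*cnt + d < 3*acc + 14 ==> acc < -3)) || d >= 2*acc + 23))
Answer: WP = ((t >= 8 || cnt < 2*m) ==> ((2*cnt == 1 && (arr[0] + 4*cnt + d < 3*m - 10 ==> m < 5)) || d >= 2*m + 7)) && ((!(t >= 8 || cnt < 2*m)) ==> ((2*cnt == 1 && (arr[0] + 4*cnt + d < 3*acc + 14 ==> acc < -3)) || d >= 2*acc + 23))


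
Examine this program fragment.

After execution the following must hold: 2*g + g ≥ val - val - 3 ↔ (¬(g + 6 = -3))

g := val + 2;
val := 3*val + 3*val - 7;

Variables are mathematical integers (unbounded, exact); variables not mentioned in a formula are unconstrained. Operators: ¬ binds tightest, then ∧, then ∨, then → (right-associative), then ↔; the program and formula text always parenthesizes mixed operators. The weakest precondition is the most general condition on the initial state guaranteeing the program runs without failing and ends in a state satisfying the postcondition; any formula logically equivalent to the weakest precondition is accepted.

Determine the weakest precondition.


Working backward. After the program, the postcondition 2*g + g ≥ val - val - 3 ↔ (¬(g + 6 = -3)) must hold; in canonical form it is 3*g ≥ -3 ↔ (¬(g = -9)).
Before val := 3*val + 3*val - 7: 3*g ≥ -3 ↔ (¬(g = -9))
Before g := val + 2: 3*val ≥ -9 ↔ (¬(val = -11))
Answer: WP = 3*val ≥ -9 ↔ (¬(val = -11))
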